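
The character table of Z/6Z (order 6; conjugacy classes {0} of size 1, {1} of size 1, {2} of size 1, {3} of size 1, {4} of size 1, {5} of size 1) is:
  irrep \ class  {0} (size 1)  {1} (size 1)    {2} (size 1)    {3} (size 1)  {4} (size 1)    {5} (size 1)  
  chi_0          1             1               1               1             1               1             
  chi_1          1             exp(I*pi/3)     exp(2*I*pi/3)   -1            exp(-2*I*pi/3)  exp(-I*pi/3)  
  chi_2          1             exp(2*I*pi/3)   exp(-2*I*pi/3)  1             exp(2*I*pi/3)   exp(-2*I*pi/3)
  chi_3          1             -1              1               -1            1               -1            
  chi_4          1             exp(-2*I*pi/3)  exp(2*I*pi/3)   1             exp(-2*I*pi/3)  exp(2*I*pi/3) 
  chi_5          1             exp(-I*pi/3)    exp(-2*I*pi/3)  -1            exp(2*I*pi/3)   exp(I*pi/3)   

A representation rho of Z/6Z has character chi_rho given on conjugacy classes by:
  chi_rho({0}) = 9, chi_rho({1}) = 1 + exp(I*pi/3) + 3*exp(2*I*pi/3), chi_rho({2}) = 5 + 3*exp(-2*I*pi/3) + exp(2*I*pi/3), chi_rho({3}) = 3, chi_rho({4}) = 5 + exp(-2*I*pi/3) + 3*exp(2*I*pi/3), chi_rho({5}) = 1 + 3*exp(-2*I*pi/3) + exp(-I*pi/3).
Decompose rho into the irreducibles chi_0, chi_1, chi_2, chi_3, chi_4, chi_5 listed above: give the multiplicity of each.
Multiplicities: chi_0: 3, chi_1: 1, chi_2: 3, chi_3: 2, chi_4: 0, chi_5: 0.

Reasoning: Use <chi_rho, chi> = (1/|G|) sum_C |C| * chi_rho(C) * conj(chi(C)) with |G| = 6 for each irreducible chi in the table:
  <chi_rho, chi_0> = (1/6)[1*(9)*conj(1) + 1*(1 + exp(I*pi/3) + 3*exp(2*I*pi/3))*conj(1) + 1*(5 + 3*exp(-2*I*pi/3) + exp(2*I*pi/3))*conj(1) + 1*(3)*conj(1) + 1*(5 + exp(-2*I*pi/3) + 3*exp(2*I*pi/3))*conj(1) + 1*(1 + 3*exp(-2*I*pi/3) + exp(-I*pi/3))*conj(1)]
      = (1/6)[(9) + (1 + exp(I*pi/3) + 3*exp(2*I*pi/3)) + (5 + 3*exp(-2*I*pi/3) + exp(2*I*pi/3)) + (3) + (5 + exp(-2*I*pi/3) + 3*exp(2*I*pi/3)) + (1 + 3*exp(-2*I*pi/3) + exp(-I*pi/3))] = 18/6 = 3
  <chi_rho, chi_1> = (1/6)[1*(9)*conj(1) + 1*(1 + exp(I*pi/3) + 3*exp(2*I*pi/3))*conj(exp(I*pi/3)) + 1*(5 + 3*exp(-2*I*pi/3) + exp(2*I*pi/3))*conj(exp(2*I*pi/3)) + 1*(3)*conj(-1) + 1*(5 + exp(-2*I*pi/3) + 3*exp(2*I*pi/3))*conj(exp(-2*I*pi/3)) + 1*(1 + 3*exp(-2*I*pi/3) + exp(-I*pi/3))*conj(exp(-I*pi/3))]
      = (1/6)[(9) + (1 + exp(-I*pi/3) + 3*exp(I*pi/3)) + (1 + 5*exp(-2*I*pi/3) + 3*exp(2*I*pi/3)) + (-3) + (1 + 3*exp(-2*I*pi/3) + 5*exp(2*I*pi/3)) + (1 + 3*exp(-I*pi/3) + exp(I*pi/3))] = 6/6 = 1
  <chi_rho, chi_2> = (1/6)[1*(9)*conj(1) + 1*(1 + exp(I*pi/3) + 3*exp(2*I*pi/3))*conj(exp(2*I*pi/3)) + 1*(5 + 3*exp(-2*I*pi/3) + exp(2*I*pi/3))*conj(exp(-2*I*pi/3)) + 1*(3)*conj(1) + 1*(5 + exp(-2*I*pi/3) + 3*exp(2*I*pi/3))*conj(exp(2*I*pi/3)) + 1*(1 + 3*exp(-2*I*pi/3) + exp(-I*pi/3))*conj(exp(-2*I*pi/3))]
      = (1/6)[(9) + (3 + exp(-2*I*pi/3) + exp(-I*pi/3)) + (3 + exp(-2*I*pi/3) + 5*exp(2*I*pi/3)) + (3) + (3 + 5*exp(-2*I*pi/3) + exp(2*I*pi/3)) + (3 + exp(2*I*pi/3) + exp(I*pi/3))] = 18/6 = 3
  <chi_rho, chi_3> = (1/6)[1*(9)*conj(1) + 1*(1 + exp(I*pi/3) + 3*exp(2*I*pi/3))*conj(-1) + 1*(5 + 3*exp(-2*I*pi/3) + exp(2*I*pi/3))*conj(1) + 1*(3)*conj(-1) + 1*(5 + exp(-2*I*pi/3) + 3*exp(2*I*pi/3))*conj(1) + 1*(1 + 3*exp(-2*I*pi/3) + exp(-I*pi/3))*conj(-1)]
      = (1/6)[(9) + (-1 - 3*exp(2*I*pi/3) - exp(I*pi/3)) + (5 + 3*exp(-2*I*pi/3) + exp(2*I*pi/3)) + (-3) + (5 + exp(-2*I*pi/3) + 3*exp(2*I*pi/3)) + (-1 - exp(-I*pi/3) - 3*exp(-2*I*pi/3))] = 12/6 = 2
  <chi_rho, chi_4> = (1/6)[1*(9)*conj(1) + 1*(1 + exp(I*pi/3) + 3*exp(2*I*pi/3))*conj(exp(-2*I*pi/3)) + 1*(5 + 3*exp(-2*I*pi/3) + exp(2*I*pi/3))*conj(exp(2*I*pi/3)) + 1*(3)*conj(1) + 1*(5 + exp(-2*I*pi/3) + 3*exp(2*I*pi/3))*conj(exp(-2*I*pi/3)) + 1*(1 + 3*exp(-2*I*pi/3) + exp(-I*pi/3))*conj(exp(2*I*pi/3))]
      = (1/6)[(9) + (-1 + 3*exp(-2*I*pi/3) + exp(2*I*pi/3)) + (1 + 5*exp(-2*I*pi/3) + 3*exp(2*I*pi/3)) + (3) + (1 + 3*exp(-2*I*pi/3) + 5*exp(2*I*pi/3)) + (-1 + exp(-2*I*pi/3) + 3*exp(2*I*pi/3))] = 0/6 = 0
  <chi_rho, chi_5> = (1/6)[1*(9)*conj(1) + 1*(1 + exp(I*pi/3) + 3*exp(2*I*pi/3))*conj(exp(-I*pi/3)) + 1*(5 + 3*exp(-2*I*pi/3) + exp(2*I*pi/3))*conj(exp(-2*I*pi/3)) + 1*(3)*conj(-1) + 1*(5 + exp(-2*I*pi/3) + 3*exp(2*I*pi/3))*conj(exp(2*I*pi/3)) + 1*(1 + 3*exp(-2*I*pi/3) + exp(-I*pi/3))*conj(exp(I*pi/3))]
      = (1/6)[(9) + (-3 + exp(2*I*pi/3) + exp(I*pi/3)) + (3 + exp(-2*I*pi/3) + 5*exp(2*I*pi/3)) + (-3) + (3 + 5*exp(-2*I*pi/3) + exp(2*I*pi/3)) + (-3 + exp(-2*I*pi/3) + exp(-I*pi/3))] = 0/6 = 0
(Exp terms are combined using exp(i*s)*conj(exp(i*t)) = exp(i*(s-t)), and sums of them are collapsed using the identity that for every m > 1 the m distinct m-th roots of unity sum to 0, e.g. 1 + exp(2*I*pi/3) + exp(-2*I*pi/3) = 0.)
Dimension check: dim(rho) = sum (mult * dim) = 3*1 + 1*1 + 3*1 + 2*1 + 0*1 + 0*1 = 9 = chi_rho(e) = 9.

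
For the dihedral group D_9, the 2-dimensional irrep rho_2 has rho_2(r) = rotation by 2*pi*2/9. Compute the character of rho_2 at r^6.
chi_{rho_2}(r^6) = 2*cos(2*pi*2*6/9) = -1

Argument: rho_2(r^6) is rotation by angle 2*pi*2*6/9, whose trace is 2*cos(2*pi*2*6/9) = -1.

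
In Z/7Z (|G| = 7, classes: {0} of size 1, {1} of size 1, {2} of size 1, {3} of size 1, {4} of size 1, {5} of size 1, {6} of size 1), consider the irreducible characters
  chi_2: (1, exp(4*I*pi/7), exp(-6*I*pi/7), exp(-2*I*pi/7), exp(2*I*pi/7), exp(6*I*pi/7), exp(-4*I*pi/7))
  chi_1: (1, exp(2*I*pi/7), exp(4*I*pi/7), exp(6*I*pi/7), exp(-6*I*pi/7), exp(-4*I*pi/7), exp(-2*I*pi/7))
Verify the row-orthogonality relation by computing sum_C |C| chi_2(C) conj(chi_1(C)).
Sum = 0; so <chi_2, chi_1> = 0 (distinct irreducibles are orthogonal).

Details: Compute term by term over conjugacy classes (|C| * chi_2(C) * conj(chi_1(C))):
  1*(1)*conj(1) + 1*(exp(4*I*pi/7))*conj(exp(2*I*pi/7)) + 1*(exp(-6*I*pi/7))*conj(exp(4*I*pi/7)) + 1*(exp(-2*I*pi/7))*conj(exp(6*I*pi/7)) + 1*(exp(2*I*pi/7))*conj(exp(-6*I*pi/7)) + 1*(exp(6*I*pi/7))*conj(exp(-4*I*pi/7)) + 1*(exp(-4*I*pi/7))*conj(exp(-2*I*pi/7))
  = (1) + (exp(2*I*pi/7)) + (exp(4*I*pi/7)) + (exp(6*I*pi/7)) + (exp(-6*I*pi/7)) + (exp(-4*I*pi/7)) + (exp(-2*I*pi/7))
  = 0.
(Exp terms are combined using exp(i*s)*conj(exp(i*t)) = exp(i*(s-t)), and sums of them are collapsed using the identity that for every m > 1 the m distinct m-th roots of unity sum to 0, e.g. 1 + exp(2*I*pi/3) + exp(-2*I*pi/3) = 0.)
Dividing by |G| = 7 gives 0/7 = 0, matching the row-orthogonality relation <chi_2, chi_1> = [chi_2 = chi_1].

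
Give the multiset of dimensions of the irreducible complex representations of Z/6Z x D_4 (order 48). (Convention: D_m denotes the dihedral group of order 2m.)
Dimensions: 1, 1, 1, 1, 1, 1, 1, 1, 1, 1, 1, 1, 1, 1, 1, 1, 1, 1, 1, 1, 1, 1, 1, 1, 2, 2, 2, 2, 2, 2

There are 30 irreducibles (= number of conjugacy classes). Their dimensions d_i satisfy sum d_i^2 = |G| = 48: 1 + 1 + 1 + 1 + 1 + 1 + 1 + 1 + 1 + 1 + 1 + 1 + 1 + 1 + 1 + 1 + 1 + 1 + 1 + 1 + 1 + 1 + 1 + 1 + 4 + 4 + 4 + 4 + 4 + 4 = 48. (For the product with Z/6Z: each of the 6 1-dim characters of Z/6Z tensors with each irrep of D_4, giving 6 copies of each D_4-dimension.)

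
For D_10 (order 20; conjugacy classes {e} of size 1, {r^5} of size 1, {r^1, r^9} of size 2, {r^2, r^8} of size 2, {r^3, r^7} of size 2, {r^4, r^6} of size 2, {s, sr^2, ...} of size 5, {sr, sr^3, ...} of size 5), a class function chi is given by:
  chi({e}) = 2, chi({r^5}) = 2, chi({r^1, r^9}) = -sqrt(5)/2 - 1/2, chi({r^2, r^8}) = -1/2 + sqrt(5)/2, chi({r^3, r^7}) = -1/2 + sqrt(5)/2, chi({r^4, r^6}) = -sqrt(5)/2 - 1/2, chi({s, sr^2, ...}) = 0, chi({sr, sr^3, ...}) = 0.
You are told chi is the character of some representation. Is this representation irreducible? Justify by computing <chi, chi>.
Irreducible: <chi, chi> = 1.

Explanation: <chi, chi> = (1/|G|) sum_C |C| * |chi(C)|^2 = (1/20)[1*|2|^2 + 1*|2|^2 + 2*|-sqrt(5)/2 - 1/2|^2 + 2*|-1/2 + sqrt(5)/2|^2 + 2*|-1/2 + sqrt(5)/2|^2 + 2*|-sqrt(5)/2 - 1/2|^2 + 5*|0|^2 + 5*|0|^2]
  = (1/20)[(4) + (4) + (sqrt(5) + 3) + (3 - sqrt(5)) + (3 - sqrt(5)) + (sqrt(5) + 3) + (0) + (0)] = 20/20 = 1.
A character is irreducible iff <chi, chi> = 1, so this representation is irreducible.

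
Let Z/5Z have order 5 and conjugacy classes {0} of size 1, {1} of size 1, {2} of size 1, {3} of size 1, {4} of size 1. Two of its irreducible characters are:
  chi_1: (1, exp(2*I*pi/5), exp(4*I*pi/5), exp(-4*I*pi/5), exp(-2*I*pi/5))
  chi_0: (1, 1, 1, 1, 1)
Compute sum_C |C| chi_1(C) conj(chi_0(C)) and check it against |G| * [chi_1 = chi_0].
Sum = 0; so <chi_1, chi_0> = 0 (distinct irreducibles are orthogonal).

Derivation: Compute term by term over conjugacy classes (|C| * chi_1(C) * conj(chi_0(C))):
  1*(1)*conj(1) + 1*(exp(2*I*pi/5))*conj(1) + 1*(exp(4*I*pi/5))*conj(1) + 1*(exp(-4*I*pi/5))*conj(1) + 1*(exp(-2*I*pi/5))*conj(1)
  = (1) + (exp(2*I*pi/5)) + (exp(4*I*pi/5)) + (exp(-4*I*pi/5)) + (exp(-2*I*pi/5))
  = 0.
(Exp terms are combined using exp(i*s)*conj(exp(i*t)) = exp(i*(s-t)), and sums of them are collapsed using the identity that for every m > 1 the m distinct m-th roots of unity sum to 0, e.g. 1 + exp(2*I*pi/3) + exp(-2*I*pi/3) = 0.)
Dividing by |G| = 5 gives 0/5 = 0, matching the row-orthogonality relation <chi_1, chi_0> = [chi_1 = chi_0].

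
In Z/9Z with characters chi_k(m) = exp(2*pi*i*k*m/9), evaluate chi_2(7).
chi_2(7) = zeta_9^14 = exp(-8*I*pi/9)

chi_2(7) = zeta_9^(2*7) = zeta_9^14. Since zeta_9^9 = 1, this equals zeta_9^5 = exp(2*pi*i*5/9) = exp(-8*I*pi/9).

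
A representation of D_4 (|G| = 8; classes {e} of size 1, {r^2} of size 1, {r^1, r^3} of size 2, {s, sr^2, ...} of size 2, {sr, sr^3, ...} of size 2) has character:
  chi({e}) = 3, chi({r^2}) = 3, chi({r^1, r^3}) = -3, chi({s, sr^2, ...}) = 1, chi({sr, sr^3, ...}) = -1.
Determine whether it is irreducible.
Not irreducible (reducible): <chi, chi> = 5 > 1.

Reasoning: <chi, chi> = (1/|G|) sum_C |C| * |chi(C)|^2 = (1/8)[1*|3|^2 + 1*|3|^2 + 2*|-3|^2 + 2*|1|^2 + 2*|-1|^2]
  = (1/8)[(9) + (9) + (18) + (2) + (2)] = 40/8 = 5.
A character is irreducible iff <chi, chi> = 1, so this representation is reducible.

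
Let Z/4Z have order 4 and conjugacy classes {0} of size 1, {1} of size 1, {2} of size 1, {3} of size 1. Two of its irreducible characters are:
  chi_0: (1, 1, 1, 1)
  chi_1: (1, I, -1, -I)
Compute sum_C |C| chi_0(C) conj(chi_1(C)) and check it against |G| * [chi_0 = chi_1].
Sum = 0; so <chi_0, chi_1> = 0 (distinct irreducibles are orthogonal).

Derivation: Compute term by term over conjugacy classes (|C| * chi_0(C) * conj(chi_1(C))):
  1*(1)*conj(1) + 1*(1)*conj(I) + 1*(1)*conj(-1) + 1*(1)*conj(-I)
  = (1) + (-I) + (-1) + (I)
  = 0.
(Exp terms are combined using exp(i*s)*conj(exp(i*t)) = exp(i*(s-t)), and sums of them are collapsed using the identity that for every m > 1 the m distinct m-th roots of unity sum to 0, e.g. 1 + exp(2*I*pi/3) + exp(-2*I*pi/3) = 0.)
Dividing by |G| = 4 gives 0/4 = 0, matching the row-orthogonality relation <chi_0, chi_1> = [chi_0 = chi_1].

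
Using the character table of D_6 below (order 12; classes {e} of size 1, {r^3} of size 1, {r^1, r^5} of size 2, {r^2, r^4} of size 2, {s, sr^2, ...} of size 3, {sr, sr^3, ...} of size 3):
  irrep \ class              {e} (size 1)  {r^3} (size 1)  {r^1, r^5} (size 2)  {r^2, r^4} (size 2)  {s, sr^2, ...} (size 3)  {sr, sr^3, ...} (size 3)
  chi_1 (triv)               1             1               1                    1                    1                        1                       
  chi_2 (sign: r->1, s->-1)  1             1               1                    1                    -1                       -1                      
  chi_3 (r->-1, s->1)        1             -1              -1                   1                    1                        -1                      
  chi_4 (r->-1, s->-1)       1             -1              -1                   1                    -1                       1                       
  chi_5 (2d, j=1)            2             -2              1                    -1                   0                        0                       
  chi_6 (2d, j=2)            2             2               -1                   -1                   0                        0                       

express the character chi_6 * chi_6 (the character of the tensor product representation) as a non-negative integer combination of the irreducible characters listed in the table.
chi_6 tensor chi_6 = chi_1 + chi_2 + chi_6 (all other irreducibles have multiplicity 0).

Derivation: The character of a tensor product is the pointwise product (chi_6 * chi_6)(C) = chi_6(C) * chi_6(C):
  {e}: (2)*(2), {r^3}: (2)*(2), {r^1, r^5}: (-1)*(-1), {r^2, r^4}: (-1)*(-1), {s, sr^2, ...}: (0)*(0), {sr, sr^3, ...}: (0)*(0)
so (chi_6 * chi_6) takes values
  {e} -> 4, {r^3} -> 4, {r^1, r^5} -> 1, {r^2, r^4} -> 1, {s, sr^2, ...} -> 0, {sr, sr^3, ...} -> 0.
Now take the inner product of this character with each irreducible chi from the table, <chi_6*chi_6, chi> = (1/12) sum_C |C| (chi_6*chi_6)(C) conj(chi(C)):
  <chi_6*chi_6, chi_1> = (1/12)[1*(4)*conj(1) + 1*(4)*conj(1) + 2*(1)*conj(1) + 2*(1)*conj(1) + 3*(0)*conj(1) + 3*(0)*conj(1)]
      = (1/12)[(4) + (4) + (2) + (2) + (0) + (0)] = 12/12 = 1
  <chi_6*chi_6, chi_2> = (1/12)[1*(4)*conj(1) + 1*(4)*conj(1) + 2*(1)*conj(1) + 2*(1)*conj(1) + 3*(0)*conj(-1) + 3*(0)*conj(-1)]
      = (1/12)[(4) + (4) + (2) + (2) + (0) + (0)] = 12/12 = 1
  <chi_6*chi_6, chi_3> = (1/12)[1*(4)*conj(1) + 1*(4)*conj(-1) + 2*(1)*conj(-1) + 2*(1)*conj(1) + 3*(0)*conj(1) + 3*(0)*conj(-1)]
      = (1/12)[(4) + (-4) + (-2) + (2) + (0) + (0)] = 0/12 = 0
  <chi_6*chi_6, chi_4> = (1/12)[1*(4)*conj(1) + 1*(4)*conj(-1) + 2*(1)*conj(-1) + 2*(1)*conj(1) + 3*(0)*conj(-1) + 3*(0)*conj(1)]
      = (1/12)[(4) + (-4) + (-2) + (2) + (0) + (0)] = 0/12 = 0
  <chi_6*chi_6, chi_5> = (1/12)[1*(4)*conj(2) + 1*(4)*conj(-2) + 2*(1)*conj(1) + 2*(1)*conj(-1) + 3*(0)*conj(0) + 3*(0)*conj(0)]
      = (1/12)[(8) + (-8) + (2) + (-2) + (0) + (0)] = 0/12 = 0
  <chi_6*chi_6, chi_6> = (1/12)[1*(4)*conj(2) + 1*(4)*conj(2) + 2*(1)*conj(-1) + 2*(1)*conj(-1) + 3*(0)*conj(0) + 3*(0)*conj(0)]
      = (1/12)[(8) + (8) + (-2) + (-2) + (0) + (0)] = 12/12 = 1
Hence the multiplicities are chi_1: 1, chi_2: 1, chi_6: 1. Dimension check: dim(chi_6)*dim(chi_6) = 2*2 = 4 and sum (mult * dim) = 1*1 + 1*1 + 1*2 = 4.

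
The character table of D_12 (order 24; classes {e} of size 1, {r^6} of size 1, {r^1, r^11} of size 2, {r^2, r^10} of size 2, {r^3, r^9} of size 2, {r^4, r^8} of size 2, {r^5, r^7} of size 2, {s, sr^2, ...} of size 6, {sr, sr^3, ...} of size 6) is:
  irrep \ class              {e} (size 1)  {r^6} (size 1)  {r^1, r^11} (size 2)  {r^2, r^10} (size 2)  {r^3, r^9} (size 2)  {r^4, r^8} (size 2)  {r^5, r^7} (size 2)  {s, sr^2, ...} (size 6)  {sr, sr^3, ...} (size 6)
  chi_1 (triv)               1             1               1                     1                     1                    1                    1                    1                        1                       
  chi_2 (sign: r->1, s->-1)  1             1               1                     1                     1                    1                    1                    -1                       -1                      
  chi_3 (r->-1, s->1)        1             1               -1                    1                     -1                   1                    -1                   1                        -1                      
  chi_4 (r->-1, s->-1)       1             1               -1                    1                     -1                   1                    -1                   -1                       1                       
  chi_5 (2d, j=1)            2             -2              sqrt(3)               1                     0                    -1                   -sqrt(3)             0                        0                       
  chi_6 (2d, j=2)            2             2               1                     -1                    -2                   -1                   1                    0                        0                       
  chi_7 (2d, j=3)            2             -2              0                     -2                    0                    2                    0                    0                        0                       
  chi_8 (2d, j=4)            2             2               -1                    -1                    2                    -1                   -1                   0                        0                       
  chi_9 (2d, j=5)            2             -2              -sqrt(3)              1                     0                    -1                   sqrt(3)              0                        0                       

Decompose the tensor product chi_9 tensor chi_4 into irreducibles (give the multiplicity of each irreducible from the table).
chi_9 tensor chi_4 = chi_5 (all other irreducibles have multiplicity 0).

Justification: The character of a tensor product is the pointwise product (chi_9 * chi_4)(C) = chi_9(C) * chi_4(C):
  {e}: (2)*(1), {r^6}: (-2)*(1), {r^1, r^11}: (-sqrt(3))*(-1), {r^2, r^10}: (1)*(1), {r^3, r^9}: (0)*(-1), {r^4, r^8}: (-1)*(1), {r^5, r^7}: (sqrt(3))*(-1), {s, sr^2, ...}: (0)*(-1), {sr, sr^3, ...}: (0)*(1)
so (chi_9 * chi_4) takes values
  {e} -> 2, {r^6} -> -2, {r^1, r^11} -> sqrt(3), {r^2, r^10} -> 1, {r^3, r^9} -> 0, {r^4, r^8} -> -1, {r^5, r^7} -> -sqrt(3), {s, sr^2, ...} -> 0, {sr, sr^3, ...} -> 0.
Now take the inner product of this character with each irreducible chi from the table, <chi_9*chi_4, chi> = (1/24) sum_C |C| (chi_9*chi_4)(C) conj(chi(C)):
  <chi_9*chi_4, chi_1> = (1/24)[1*(2)*conj(1) + 1*(-2)*conj(1) + 2*(sqrt(3))*conj(1) + 2*(1)*conj(1) + 2*(0)*conj(1) + 2*(-1)*conj(1) + 2*(-sqrt(3))*conj(1) + 6*(0)*conj(1) + 6*(0)*conj(1)]
      = (1/24)[(2) + (-2) + (2*sqrt(3)) + (2) + (0) + (-2) + (-2*sqrt(3)) + (0) + (0)] = 0/24 = 0
  <chi_9*chi_4, chi_2> = (1/24)[1*(2)*conj(1) + 1*(-2)*conj(1) + 2*(sqrt(3))*conj(1) + 2*(1)*conj(1) + 2*(0)*conj(1) + 2*(-1)*conj(1) + 2*(-sqrt(3))*conj(1) + 6*(0)*conj(-1) + 6*(0)*conj(-1)]
      = (1/24)[(2) + (-2) + (2*sqrt(3)) + (2) + (0) + (-2) + (-2*sqrt(3)) + (0) + (0)] = 0/24 = 0
  <chi_9*chi_4, chi_3> = (1/24)[1*(2)*conj(1) + 1*(-2)*conj(1) + 2*(sqrt(3))*conj(-1) + 2*(1)*conj(1) + 2*(0)*conj(-1) + 2*(-1)*conj(1) + 2*(-sqrt(3))*conj(-1) + 6*(0)*conj(1) + 6*(0)*conj(-1)]
      = (1/24)[(2) + (-2) + (-2*sqrt(3)) + (2) + (0) + (-2) + (2*sqrt(3)) + (0) + (0)] = 0/24 = 0
  <chi_9*chi_4, chi_4> = (1/24)[1*(2)*conj(1) + 1*(-2)*conj(1) + 2*(sqrt(3))*conj(-1) + 2*(1)*conj(1) + 2*(0)*conj(-1) + 2*(-1)*conj(1) + 2*(-sqrt(3))*conj(-1) + 6*(0)*conj(-1) + 6*(0)*conj(1)]
      = (1/24)[(2) + (-2) + (-2*sqrt(3)) + (2) + (0) + (-2) + (2*sqrt(3)) + (0) + (0)] = 0/24 = 0
  <chi_9*chi_4, chi_5> = (1/24)[1*(2)*conj(2) + 1*(-2)*conj(-2) + 2*(sqrt(3))*conj(sqrt(3)) + 2*(1)*conj(1) + 2*(0)*conj(0) + 2*(-1)*conj(-1) + 2*(-sqrt(3))*conj(-sqrt(3)) + 6*(0)*conj(0) + 6*(0)*conj(0)]
      = (1/24)[(4) + (4) + (6) + (2) + (0) + (2) + (6) + (0) + (0)] = 24/24 = 1
  <chi_9*chi_4, chi_6> = (1/24)[1*(2)*conj(2) + 1*(-2)*conj(2) + 2*(sqrt(3))*conj(1) + 2*(1)*conj(-1) + 2*(0)*conj(-2) + 2*(-1)*conj(-1) + 2*(-sqrt(3))*conj(1) + 6*(0)*conj(0) + 6*(0)*conj(0)]
      = (1/24)[(4) + (-4) + (2*sqrt(3)) + (-2) + (0) + (2) + (-2*sqrt(3)) + (0) + (0)] = 0/24 = 0
  <chi_9*chi_4, chi_7> = (1/24)[1*(2)*conj(2) + 1*(-2)*conj(-2) + 2*(sqrt(3))*conj(0) + 2*(1)*conj(-2) + 2*(0)*conj(0) + 2*(-1)*conj(2) + 2*(-sqrt(3))*conj(0) + 6*(0)*conj(0) + 6*(0)*conj(0)]
      = (1/24)[(4) + (4) + (0) + (-4) + (0) + (-4) + (0) + (0) + (0)] = 0/24 = 0
  <chi_9*chi_4, chi_8> = (1/24)[1*(2)*conj(2) + 1*(-2)*conj(2) + 2*(sqrt(3))*conj(-1) + 2*(1)*conj(-1) + 2*(0)*conj(2) + 2*(-1)*conj(-1) + 2*(-sqrt(3))*conj(-1) + 6*(0)*conj(0) + 6*(0)*conj(0)]
      = (1/24)[(4) + (-4) + (-2*sqrt(3)) + (-2) + (0) + (2) + (2*sqrt(3)) + (0) + (0)] = 0/24 = 0
  <chi_9*chi_4, chi_9> = (1/24)[1*(2)*conj(2) + 1*(-2)*conj(-2) + 2*(sqrt(3))*conj(-sqrt(3)) + 2*(1)*conj(1) + 2*(0)*conj(0) + 2*(-1)*conj(-1) + 2*(-sqrt(3))*conj(sqrt(3)) + 6*(0)*conj(0) + 6*(0)*conj(0)]
      = (1/24)[(4) + (4) + (-6) + (2) + (0) + (2) + (-6) + (0) + (0)] = 0/24 = 0
Hence the multiplicities are chi_5: 1. Dimension check: dim(chi_9)*dim(chi_4) = 2*1 = 2 and sum (mult * dim) = 1*2 = 2.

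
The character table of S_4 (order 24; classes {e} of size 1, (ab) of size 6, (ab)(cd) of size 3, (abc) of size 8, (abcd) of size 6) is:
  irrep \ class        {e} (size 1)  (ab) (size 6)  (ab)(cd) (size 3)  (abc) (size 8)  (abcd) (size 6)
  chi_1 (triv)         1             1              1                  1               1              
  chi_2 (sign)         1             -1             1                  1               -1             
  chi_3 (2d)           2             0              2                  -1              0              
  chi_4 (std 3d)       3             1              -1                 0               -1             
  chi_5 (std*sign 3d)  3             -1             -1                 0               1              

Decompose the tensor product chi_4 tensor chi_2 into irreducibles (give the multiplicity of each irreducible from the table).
chi_4 tensor chi_2 = chi_5 (all other irreducibles have multiplicity 0).

Proof sketch: The character of a tensor product is the pointwise product (chi_4 * chi_2)(C) = chi_4(C) * chi_2(C):
  {e}: (3)*(1), (ab): (1)*(-1), (ab)(cd): (-1)*(1), (abc): (0)*(1), (abcd): (-1)*(-1)
so (chi_4 * chi_2) takes values
  {e} -> 3, (ab) -> -1, (ab)(cd) -> -1, (abc) -> 0, (abcd) -> 1.
Now take the inner product of this character with each irreducible chi from the table, <chi_4*chi_2, chi> = (1/24) sum_C |C| (chi_4*chi_2)(C) conj(chi(C)):
  <chi_4*chi_2, chi_1> = (1/24)[1*(3)*conj(1) + 6*(-1)*conj(1) + 3*(-1)*conj(1) + 8*(0)*conj(1) + 6*(1)*conj(1)]
      = (1/24)[(3) + (-6) + (-3) + (0) + (6)] = 0/24 = 0
  <chi_4*chi_2, chi_2> = (1/24)[1*(3)*conj(1) + 6*(-1)*conj(-1) + 3*(-1)*conj(1) + 8*(0)*conj(1) + 6*(1)*conj(-1)]
      = (1/24)[(3) + (6) + (-3) + (0) + (-6)] = 0/24 = 0
  <chi_4*chi_2, chi_3> = (1/24)[1*(3)*conj(2) + 6*(-1)*conj(0) + 3*(-1)*conj(2) + 8*(0)*conj(-1) + 6*(1)*conj(0)]
      = (1/24)[(6) + (0) + (-6) + (0) + (0)] = 0/24 = 0
  <chi_4*chi_2, chi_4> = (1/24)[1*(3)*conj(3) + 6*(-1)*conj(1) + 3*(-1)*conj(-1) + 8*(0)*conj(0) + 6*(1)*conj(-1)]
      = (1/24)[(9) + (-6) + (3) + (0) + (-6)] = 0/24 = 0
  <chi_4*chi_2, chi_5> = (1/24)[1*(3)*conj(3) + 6*(-1)*conj(-1) + 3*(-1)*conj(-1) + 8*(0)*conj(0) + 6*(1)*conj(1)]
      = (1/24)[(9) + (6) + (3) + (0) + (6)] = 24/24 = 1
Hence the multiplicities are chi_5: 1. Dimension check: dim(chi_4)*dim(chi_2) = 3*1 = 3 and sum (mult * dim) = 1*3 = 3.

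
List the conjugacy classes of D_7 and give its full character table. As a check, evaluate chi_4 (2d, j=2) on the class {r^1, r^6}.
Conjugacy classes: {e} of size 1, {r^1, r^6} of size 2, {r^2, r^5} of size 2, {r^3, r^4} of size 2, {s, sr, ..., sr^6} of size 7.
Character table:
  irrep \ class              {e} (size 1)  {r^1, r^6} (size 2)  {r^2, r^5} (size 2)  {r^3, r^4} (size 2)  {s, sr, ..., sr^6} (size 7)
  chi_1 (triv)               1             1                    1                    1                    1                          
  chi_2 (sign: r->1, s->-1)  1             1                    1                    1                    -1                         
  chi_3 (2d, j=1)            2             2*cos(2*pi/7)        -2*cos(3*pi/7)       -2*cos(pi/7)         0                          
  chi_4 (2d, j=2)            2             -2*cos(3*pi/7)       -2*cos(pi/7)         2*cos(2*pi/7)        0                          
  chi_5 (2d, j=3)            2             -2*cos(pi/7)         2*cos(2*pi/7)        -2*cos(3*pi/7)       0                          

Spot check: chi_4 (2d, j=2) on {r^1, r^6} = -2*cos(3*pi/7).

Explanation: D_7 has order 2*7 = 14 with 5 conjugacy classes, hence 5 irreducibles. Sum of squared dims 1 + 1 + 4 + 4 + 4 = 14 = |G|. Linear characters come from the abelianisation; the 2-dimensional irreps have character r^k -> 2*cos(2*pi*j*k/7), reflections -> 0.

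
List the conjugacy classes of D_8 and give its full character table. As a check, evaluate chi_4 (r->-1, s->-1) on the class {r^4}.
Conjugacy classes: {e} of size 1, {r^4} of size 1, {r^1, r^7} of size 2, {r^2, r^6} of size 2, {r^3, r^5} of size 2, {s, sr^2, ...} of size 4, {sr, sr^3, ...} of size 4.
Character table:
  irrep \ class              {e} (size 1)  {r^4} (size 1)  {r^1, r^7} (size 2)  {r^2, r^6} (size 2)  {r^3, r^5} (size 2)  {s, sr^2, ...} (size 4)  {sr, sr^3, ...} (size 4)
  chi_1 (triv)               1             1               1                    1                    1                    1                        1                       
  chi_2 (sign: r->1, s->-1)  1             1               1                    1                    1                    -1                       -1                      
  chi_3 (r->-1, s->1)        1             1               -1                   1                    -1                   1                        -1                      
  chi_4 (r->-1, s->-1)       1             1               -1                   1                    -1                   -1                       1                       
  chi_5 (2d, j=1)            2             -2              sqrt(2)              0                    -sqrt(2)             0                        0                       
  chi_6 (2d, j=2)            2             2               0                    -2                   0                    0                        0                       
  chi_7 (2d, j=3)            2             -2              -sqrt(2)             0                    sqrt(2)              0                        0                       

Spot check: chi_4 (r->-1, s->-1) on {r^4} = 1.

Why: D_8 has order 2*8 = 16 with 7 conjugacy classes, hence 7 irreducibles. Sum of squared dims 1 + 1 + 1 + 1 + 4 + 4 + 4 = 16 = |G|. Linear characters come from the abelianisation; the 2-dimensional irreps have character r^k -> 2*cos(2*pi*j*k/8), reflections -> 0.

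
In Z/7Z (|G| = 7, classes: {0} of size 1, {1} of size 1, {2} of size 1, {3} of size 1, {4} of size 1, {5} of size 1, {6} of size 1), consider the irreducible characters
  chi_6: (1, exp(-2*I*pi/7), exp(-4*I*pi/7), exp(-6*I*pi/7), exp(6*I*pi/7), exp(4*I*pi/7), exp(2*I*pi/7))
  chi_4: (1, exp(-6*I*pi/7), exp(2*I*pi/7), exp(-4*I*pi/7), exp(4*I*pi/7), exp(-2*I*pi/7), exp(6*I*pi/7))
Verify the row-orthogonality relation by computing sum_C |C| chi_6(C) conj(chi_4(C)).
Sum = 0; so <chi_6, chi_4> = 0 (distinct irreducibles are orthogonal).

Working: Compute term by term over conjugacy classes (|C| * chi_6(C) * conj(chi_4(C))):
  1*(1)*conj(1) + 1*(exp(-2*I*pi/7))*conj(exp(-6*I*pi/7)) + 1*(exp(-4*I*pi/7))*conj(exp(2*I*pi/7)) + 1*(exp(-6*I*pi/7))*conj(exp(-4*I*pi/7)) + 1*(exp(6*I*pi/7))*conj(exp(4*I*pi/7)) + 1*(exp(4*I*pi/7))*conj(exp(-2*I*pi/7)) + 1*(exp(2*I*pi/7))*conj(exp(6*I*pi/7))
  = (1) + (exp(4*I*pi/7)) + (exp(-6*I*pi/7)) + (exp(-2*I*pi/7)) + (exp(2*I*pi/7)) + (exp(6*I*pi/7)) + (exp(-4*I*pi/7))
  = 0.
(Exp terms are combined using exp(i*s)*conj(exp(i*t)) = exp(i*(s-t)), and sums of them are collapsed using the identity that for every m > 1 the m distinct m-th roots of unity sum to 0, e.g. 1 + exp(2*I*pi/3) + exp(-2*I*pi/3) = 0.)
Dividing by |G| = 7 gives 0/7 = 0, matching the row-orthogonality relation <chi_6, chi_4> = [chi_6 = chi_4].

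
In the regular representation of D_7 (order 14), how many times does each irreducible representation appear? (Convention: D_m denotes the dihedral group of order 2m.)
Each irreducible V_i of dimension d_i appears with multiplicity d_i, i.e. rho_reg = (direct sum over all irreducibles V_i) d_i V_i. The irreducible dimensions for D_7 are 1, 1, 2, 2, 2: 2 irreducibles of dimension 1, each with multiplicity 1; 3 irreducibles of dimension 2, each with multiplicity 2. Total dimension 2*1*1 + 3*2*2 = 14 = |G|.

Derivation: General theorem: in the regular representation of a finite group G, each irreducible appears with multiplicity equal to its dimension. Check: dim(rho_reg) = sum d_i^2 = 1 + 1 + 4 + 4 + 4 = 14 = |G|.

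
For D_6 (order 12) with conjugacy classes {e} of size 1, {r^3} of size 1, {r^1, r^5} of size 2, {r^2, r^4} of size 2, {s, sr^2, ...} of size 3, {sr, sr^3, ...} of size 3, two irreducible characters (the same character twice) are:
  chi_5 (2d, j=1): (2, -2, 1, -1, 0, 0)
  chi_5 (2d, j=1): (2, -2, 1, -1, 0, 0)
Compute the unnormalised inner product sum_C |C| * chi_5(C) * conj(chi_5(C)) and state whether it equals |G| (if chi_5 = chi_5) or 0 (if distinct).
Sum = 12 = |G| = 12; so <chi_5, chi_5> = 1 (norm-1 confirms irreducibility).

Solution. Compute term by term over conjugacy classes (|C| * chi_5(C) * conj(chi_5(C))):
  1*(2)*conj(2) + 1*(-2)*conj(-2) + 2*(1)*conj(1) + 2*(-1)*conj(-1) + 3*(0)*conj(0) + 3*(0)*conj(0)
  = (4) + (4) + (2) + (2) + (0) + (0)
  = 12.
Dividing by |G| = 12 gives 12/12 = 1, matching the row-orthogonality relation <chi_5, chi_5> = [chi_5 = chi_5].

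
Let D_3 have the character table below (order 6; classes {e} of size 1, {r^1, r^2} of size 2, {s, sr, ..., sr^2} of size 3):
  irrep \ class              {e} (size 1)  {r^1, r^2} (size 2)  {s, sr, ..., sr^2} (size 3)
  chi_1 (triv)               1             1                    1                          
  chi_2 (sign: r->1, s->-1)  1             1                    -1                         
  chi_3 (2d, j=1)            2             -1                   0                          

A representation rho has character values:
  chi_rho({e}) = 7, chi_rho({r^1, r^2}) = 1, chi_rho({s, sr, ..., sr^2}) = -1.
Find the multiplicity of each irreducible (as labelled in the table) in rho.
Multiplicities: chi_1: 1, chi_2: 2, chi_3: 2.

Why: Use <chi_rho, chi> = (1/|G|) sum_C |C| * chi_rho(C) * conj(chi(C)) with |G| = 6 for each irreducible chi in the table:
  <chi_rho, chi_1> = (1/6)[1*(7)*conj(1) + 2*(1)*conj(1) + 3*(-1)*conj(1)]
      = (1/6)[(7) + (2) + (-3)] = 6/6 = 1
  <chi_rho, chi_2> = (1/6)[1*(7)*conj(1) + 2*(1)*conj(1) + 3*(-1)*conj(-1)]
      = (1/6)[(7) + (2) + (3)] = 12/6 = 2
  <chi_rho, chi_3> = (1/6)[1*(7)*conj(2) + 2*(1)*conj(-1) + 3*(-1)*conj(0)]
      = (1/6)[(14) + (-2) + (0)] = 12/6 = 2
Dimension check: dim(rho) = sum (mult * dim) = 1*1 + 2*1 + 2*2 = 7 = chi_rho(e) = 7.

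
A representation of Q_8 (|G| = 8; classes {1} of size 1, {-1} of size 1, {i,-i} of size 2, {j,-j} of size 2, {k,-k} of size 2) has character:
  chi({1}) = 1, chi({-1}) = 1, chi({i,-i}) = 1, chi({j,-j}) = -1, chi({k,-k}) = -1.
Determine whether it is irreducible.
Irreducible: <chi, chi> = 1.

Justification: <chi, chi> = (1/|G|) sum_C |C| * |chi(C)|^2 = (1/8)[1*|1|^2 + 1*|1|^2 + 2*|1|^2 + 2*|-1|^2 + 2*|-1|^2]
  = (1/8)[(1) + (1) + (2) + (2) + (2)] = 8/8 = 1.
A character is irreducible iff <chi, chi> = 1, so this representation is irreducible.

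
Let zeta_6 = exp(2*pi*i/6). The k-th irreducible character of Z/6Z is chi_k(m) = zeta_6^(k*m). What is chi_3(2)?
chi_3(2) = zeta_6^6 = 1

Argument: chi_3(2) = zeta_6^(3*2) = zeta_6^6. Since zeta_6^6 = 1, this equals zeta_6^0 = exp(2*pi*i*0/6) = 1.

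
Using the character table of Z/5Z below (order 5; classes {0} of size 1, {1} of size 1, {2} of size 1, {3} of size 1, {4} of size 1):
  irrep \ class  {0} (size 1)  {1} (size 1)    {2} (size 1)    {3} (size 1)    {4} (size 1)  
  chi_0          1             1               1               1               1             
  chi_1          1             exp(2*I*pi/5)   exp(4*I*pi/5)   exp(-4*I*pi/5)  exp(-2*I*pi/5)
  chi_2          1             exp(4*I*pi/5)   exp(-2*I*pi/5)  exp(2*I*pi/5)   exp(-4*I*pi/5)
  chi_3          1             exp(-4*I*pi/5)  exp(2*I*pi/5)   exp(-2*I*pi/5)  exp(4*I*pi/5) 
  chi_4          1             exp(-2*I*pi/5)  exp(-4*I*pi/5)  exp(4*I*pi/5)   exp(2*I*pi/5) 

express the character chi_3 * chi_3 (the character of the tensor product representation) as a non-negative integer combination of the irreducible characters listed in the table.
chi_3 tensor chi_3 = chi_1 (all other irreducibles have multiplicity 0).

Reasoning: The character of a tensor product is the pointwise product (chi_3 * chi_3)(C) = chi_3(C) * chi_3(C):
  {0}: (1)*(1), {1}: (exp(-4*I*pi/5))*(exp(-4*I*pi/5)), {2}: (exp(2*I*pi/5))*(exp(2*I*pi/5)), {3}: (exp(-2*I*pi/5))*(exp(-2*I*pi/5)), {4}: (exp(4*I*pi/5))*(exp(4*I*pi/5))
so (chi_3 * chi_3) takes values
  {0} -> 1, {1} -> exp(2*I*pi/5), {2} -> exp(4*I*pi/5), {3} -> exp(-4*I*pi/5), {4} -> exp(-2*I*pi/5).
Now take the inner product of this character with each irreducible chi from the table, <chi_3*chi_3, chi> = (1/5) sum_C |C| (chi_3*chi_3)(C) conj(chi(C)):
  <chi_3*chi_3, chi_0> = (1/5)[1*(1)*conj(1) + 1*(exp(2*I*pi/5))*conj(1) + 1*(exp(4*I*pi/5))*conj(1) + 1*(exp(-4*I*pi/5))*conj(1) + 1*(exp(-2*I*pi/5))*conj(1)]
      = (1/5)[(1) + (exp(2*I*pi/5)) + (exp(4*I*pi/5)) + (exp(-4*I*pi/5)) + (exp(-2*I*pi/5))] = 0/5 = 0
  <chi_3*chi_3, chi_1> = (1/5)[1*(1)*conj(1) + 1*(exp(2*I*pi/5))*conj(exp(2*I*pi/5)) + 1*(exp(4*I*pi/5))*conj(exp(4*I*pi/5)) + 1*(exp(-4*I*pi/5))*conj(exp(-4*I*pi/5)) + 1*(exp(-2*I*pi/5))*conj(exp(-2*I*pi/5))]
      = (1/5)[(1) + (1) + (1) + (1) + (1)] = 5/5 = 1
  <chi_3*chi_3, chi_2> = (1/5)[1*(1)*conj(1) + 1*(exp(2*I*pi/5))*conj(exp(4*I*pi/5)) + 1*(exp(4*I*pi/5))*conj(exp(-2*I*pi/5)) + 1*(exp(-4*I*pi/5))*conj(exp(2*I*pi/5)) + 1*(exp(-2*I*pi/5))*conj(exp(-4*I*pi/5))]
      = (1/5)[(1) + (exp(-2*I*pi/5)) + (exp(-4*I*pi/5)) + (exp(4*I*pi/5)) + (exp(2*I*pi/5))] = 0/5 = 0
  <chi_3*chi_3, chi_3> = (1/5)[1*(1)*conj(1) + 1*(exp(2*I*pi/5))*conj(exp(-4*I*pi/5)) + 1*(exp(4*I*pi/5))*conj(exp(2*I*pi/5)) + 1*(exp(-4*I*pi/5))*conj(exp(-2*I*pi/5)) + 1*(exp(-2*I*pi/5))*conj(exp(4*I*pi/5))]
      = (1/5)[(1) + (exp(-4*I*pi/5)) + (exp(2*I*pi/5)) + (exp(-2*I*pi/5)) + (exp(4*I*pi/5))] = 0/5 = 0
  <chi_3*chi_3, chi_4> = (1/5)[1*(1)*conj(1) + 1*(exp(2*I*pi/5))*conj(exp(-2*I*pi/5)) + 1*(exp(4*I*pi/5))*conj(exp(-4*I*pi/5)) + 1*(exp(-4*I*pi/5))*conj(exp(4*I*pi/5)) + 1*(exp(-2*I*pi/5))*conj(exp(2*I*pi/5))]
      = (1/5)[(1) + (exp(4*I*pi/5)) + (exp(-2*I*pi/5)) + (exp(2*I*pi/5)) + (exp(-4*I*pi/5))] = 0/5 = 0
(Exp terms are combined using exp(i*s)*conj(exp(i*t)) = exp(i*(s-t)), and sums of them are collapsed using the identity that for every m > 1 the m distinct m-th roots of unity sum to 0, e.g. 1 + exp(2*I*pi/3) + exp(-2*I*pi/3) = 0.)
Hence the multiplicities are chi_1: 1. Dimension check: dim(chi_3)*dim(chi_3) = 1*1 = 1 and sum (mult * dim) = 1*1 = 1.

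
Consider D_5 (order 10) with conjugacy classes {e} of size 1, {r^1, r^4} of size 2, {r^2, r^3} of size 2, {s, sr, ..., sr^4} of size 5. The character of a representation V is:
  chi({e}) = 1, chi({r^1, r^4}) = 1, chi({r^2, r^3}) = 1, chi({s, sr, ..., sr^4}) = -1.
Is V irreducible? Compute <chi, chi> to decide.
Irreducible: <chi, chi> = 1.

Derivation: <chi, chi> = (1/|G|) sum_C |C| * |chi(C)|^2 = (1/10)[1*|1|^2 + 2*|1|^2 + 2*|1|^2 + 5*|-1|^2]
  = (1/10)[(1) + (2) + (2) + (5)] = 10/10 = 1.
A character is irreducible iff <chi, chi> = 1, so this representation is irreducible.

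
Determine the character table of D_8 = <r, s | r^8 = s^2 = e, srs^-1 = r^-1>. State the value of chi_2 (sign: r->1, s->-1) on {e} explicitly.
Conjugacy classes: {e} of size 1, {r^4} of size 1, {r^1, r^7} of size 2, {r^2, r^6} of size 2, {r^3, r^5} of size 2, {s, sr^2, ...} of size 4, {sr, sr^3, ...} of size 4.
Character table:
  irrep \ class              {e} (size 1)  {r^4} (size 1)  {r^1, r^7} (size 2)  {r^2, r^6} (size 2)  {r^3, r^5} (size 2)  {s, sr^2, ...} (size 4)  {sr, sr^3, ...} (size 4)
  chi_1 (triv)               1             1               1                    1                    1                    1                        1                       
  chi_2 (sign: r->1, s->-1)  1             1               1                    1                    1                    -1                       -1                      
  chi_3 (r->-1, s->1)        1             1               -1                   1                    -1                   1                        -1                      
  chi_4 (r->-1, s->-1)       1             1               -1                   1                    -1                   -1                       1                       
  chi_5 (2d, j=1)            2             -2              sqrt(2)              0                    -sqrt(2)             0                        0                       
  chi_6 (2d, j=2)            2             2               0                    -2                   0                    0                        0                       
  chi_7 (2d, j=3)            2             -2              -sqrt(2)             0                    sqrt(2)              0                        0                       

Spot check: chi_2 (sign: r->1, s->-1) on {e} = 1.

Reasoning: D_8 has order 2*8 = 16 with 7 conjugacy classes, hence 7 irreducibles. Sum of squared dims 1 + 1 + 1 + 1 + 4 + 4 + 4 = 16 = |G|. Linear characters come from the abelianisation; the 2-dimensional irreps have character r^k -> 2*cos(2*pi*j*k/8), reflections -> 0.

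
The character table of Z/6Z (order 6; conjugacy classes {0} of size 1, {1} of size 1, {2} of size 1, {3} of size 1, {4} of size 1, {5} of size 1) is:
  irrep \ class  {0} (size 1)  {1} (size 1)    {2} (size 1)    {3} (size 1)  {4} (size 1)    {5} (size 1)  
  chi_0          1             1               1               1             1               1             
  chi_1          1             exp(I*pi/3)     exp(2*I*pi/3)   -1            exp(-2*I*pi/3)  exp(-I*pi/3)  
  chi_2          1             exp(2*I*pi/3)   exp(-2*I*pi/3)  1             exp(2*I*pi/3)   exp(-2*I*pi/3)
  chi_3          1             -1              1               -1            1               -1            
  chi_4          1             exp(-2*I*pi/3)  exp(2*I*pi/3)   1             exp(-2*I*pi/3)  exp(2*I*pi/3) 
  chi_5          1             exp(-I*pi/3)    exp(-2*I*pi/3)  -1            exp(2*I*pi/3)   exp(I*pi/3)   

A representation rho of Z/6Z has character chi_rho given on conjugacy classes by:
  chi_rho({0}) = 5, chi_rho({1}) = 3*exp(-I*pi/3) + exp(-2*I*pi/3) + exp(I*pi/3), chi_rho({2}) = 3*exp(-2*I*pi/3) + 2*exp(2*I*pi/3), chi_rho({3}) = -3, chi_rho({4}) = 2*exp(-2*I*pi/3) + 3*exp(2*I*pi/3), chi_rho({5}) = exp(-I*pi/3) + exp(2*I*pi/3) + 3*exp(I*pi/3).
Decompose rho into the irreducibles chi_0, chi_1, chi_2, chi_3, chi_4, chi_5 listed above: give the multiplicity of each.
Multiplicities: chi_0: 0, chi_1: 1, chi_2: 0, chi_3: 0, chi_4: 1, chi_5: 3.

Why: Use <chi_rho, chi> = (1/|G|) sum_C |C| * chi_rho(C) * conj(chi(C)) with |G| = 6 for each irreducible chi in the table:
  <chi_rho, chi_0> = (1/6)[1*(5)*conj(1) + 1*(3*exp(-I*pi/3) + exp(-2*I*pi/3) + exp(I*pi/3))*conj(1) + 1*(3*exp(-2*I*pi/3) + 2*exp(2*I*pi/3))*conj(1) + 1*(-3)*conj(1) + 1*(2*exp(-2*I*pi/3) + 3*exp(2*I*pi/3))*conj(1) + 1*(exp(-I*pi/3) + exp(2*I*pi/3) + 3*exp(I*pi/3))*conj(1)]
      = (1/6)[(5) + (3*exp(-I*pi/3) + exp(-2*I*pi/3) + exp(I*pi/3)) + (3*exp(-2*I*pi/3) + 2*exp(2*I*pi/3)) + (-3) + (2*exp(-2*I*pi/3) + 3*exp(2*I*pi/3)) + (exp(-I*pi/3) + exp(2*I*pi/3) + 3*exp(I*pi/3))] = 0/6 = 0
  <chi_rho, chi_1> = (1/6)[1*(5)*conj(1) + 1*(3*exp(-I*pi/3) + exp(-2*I*pi/3) + exp(I*pi/3))*conj(exp(I*pi/3)) + 1*(3*exp(-2*I*pi/3) + 2*exp(2*I*pi/3))*conj(exp(2*I*pi/3)) + 1*(-3)*conj(-1) + 1*(2*exp(-2*I*pi/3) + 3*exp(2*I*pi/3))*conj(exp(-2*I*pi/3)) + 1*(exp(-I*pi/3) + exp(2*I*pi/3) + 3*exp(I*pi/3))*conj(exp(-I*pi/3))]
      = (1/6)[(5) + (3*exp(-2*I*pi/3)) + (2 + 3*exp(2*I*pi/3)) + (3) + (2 + 3*exp(-2*I*pi/3)) + (3*exp(2*I*pi/3))] = 6/6 = 1
  <chi_rho, chi_2> = (1/6)[1*(5)*conj(1) + 1*(3*exp(-I*pi/3) + exp(-2*I*pi/3) + exp(I*pi/3))*conj(exp(2*I*pi/3)) + 1*(3*exp(-2*I*pi/3) + 2*exp(2*I*pi/3))*conj(exp(-2*I*pi/3)) + 1*(-3)*conj(1) + 1*(2*exp(-2*I*pi/3) + 3*exp(2*I*pi/3))*conj(exp(2*I*pi/3)) + 1*(exp(-I*pi/3) + exp(2*I*pi/3) + 3*exp(I*pi/3))*conj(exp(-2*I*pi/3))]
      = (1/6)[(5) + (-3) + (3 + 2*exp(-2*I*pi/3)) + (-3) + (3 + 2*exp(2*I*pi/3)) + (-3)] = 0/6 = 0
  <chi_rho, chi_3> = (1/6)[1*(5)*conj(1) + 1*(3*exp(-I*pi/3) + exp(-2*I*pi/3) + exp(I*pi/3))*conj(-1) + 1*(3*exp(-2*I*pi/3) + 2*exp(2*I*pi/3))*conj(1) + 1*(-3)*conj(-1) + 1*(2*exp(-2*I*pi/3) + 3*exp(2*I*pi/3))*conj(1) + 1*(exp(-I*pi/3) + exp(2*I*pi/3) + 3*exp(I*pi/3))*conj(-1)]
      = (1/6)[(5) + (-exp(I*pi/3) - exp(-2*I*pi/3) - 3*exp(-I*pi/3)) + (3*exp(-2*I*pi/3) + 2*exp(2*I*pi/3)) + (3) + (2*exp(-2*I*pi/3) + 3*exp(2*I*pi/3)) + (-3*exp(I*pi/3) - exp(2*I*pi/3) - exp(-I*pi/3))] = 0/6 = 0
  <chi_rho, chi_4> = (1/6)[1*(5)*conj(1) + 1*(3*exp(-I*pi/3) + exp(-2*I*pi/3) + exp(I*pi/3))*conj(exp(-2*I*pi/3)) + 1*(3*exp(-2*I*pi/3) + 2*exp(2*I*pi/3))*conj(exp(2*I*pi/3)) + 1*(-3)*conj(1) + 1*(2*exp(-2*I*pi/3) + 3*exp(2*I*pi/3))*conj(exp(-2*I*pi/3)) + 1*(exp(-I*pi/3) + exp(2*I*pi/3) + 3*exp(I*pi/3))*conj(exp(2*I*pi/3))]
      = (1/6)[(5) + (3*exp(I*pi/3)) + (2 + 3*exp(2*I*pi/3)) + (-3) + (2 + 3*exp(-2*I*pi/3)) + (3*exp(-I*pi/3))] = 6/6 = 1
  <chi_rho, chi_5> = (1/6)[1*(5)*conj(1) + 1*(3*exp(-I*pi/3) + exp(-2*I*pi/3) + exp(I*pi/3))*conj(exp(-I*pi/3)) + 1*(3*exp(-2*I*pi/3) + 2*exp(2*I*pi/3))*conj(exp(-2*I*pi/3)) + 1*(-3)*conj(-1) + 1*(2*exp(-2*I*pi/3) + 3*exp(2*I*pi/3))*conj(exp(2*I*pi/3)) + 1*(exp(-I*pi/3) + exp(2*I*pi/3) + 3*exp(I*pi/3))*conj(exp(I*pi/3))]
      = (1/6)[(5) + (3) + (3 + 2*exp(-2*I*pi/3)) + (3) + (3 + 2*exp(2*I*pi/3)) + (3)] = 18/6 = 3
(Exp terms are combined using exp(i*s)*conj(exp(i*t)) = exp(i*(s-t)), and sums of them are collapsed using the identity that for every m > 1 the m distinct m-th roots of unity sum to 0, e.g. 1 + exp(2*I*pi/3) + exp(-2*I*pi/3) = 0.)
Dimension check: dim(rho) = sum (mult * dim) = 0*1 + 1*1 + 0*1 + 0*1 + 1*1 + 3*1 = 5 = chi_rho(e) = 5.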